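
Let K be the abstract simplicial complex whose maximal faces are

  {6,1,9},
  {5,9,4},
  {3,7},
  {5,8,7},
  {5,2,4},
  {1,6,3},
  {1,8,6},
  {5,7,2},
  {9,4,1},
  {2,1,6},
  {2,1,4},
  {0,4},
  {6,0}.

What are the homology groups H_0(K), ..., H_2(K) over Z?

H_0 = Z,  H_1 = Z^3,  H_2 = 0.

Fix the vertex order 0 < 1 < 2 < 3 < 4 < 5 < 6 < 7 < 8 < 9 and write every simplex with vertices in increasing order. Then dim K = 2 and the simplices of K are:

  0-simplices (10): [0], [1], [2], [3], [4], [5], [6], [7], [8], [9]
  1-simplices (22): [0,4], [0,6], [1,2], [1,3], [1,4], [1,6], [1,8], [1,9], [2,4], [2,5], [2,6], [2,7], [3,6], [3,7], [4,5], [4,9], [5,7], [5,8], [5,9], [6,8], [6,9], [7,8]
  2-simplices (10): [1,2,4], [1,2,6], [1,3,6], [1,4,9], [1,6,8], [1,6,9], [2,4,5], [2,5,7], [4,5,9], [5,7,8]

giving chain groups C_0 ≅ Z^10, C_1 ≅ Z^22, C_2 ≅ Z^10.

Boundary ∂_1: C_1 → C_0 maps an edge to its endpoints' difference, ∂[p,q] = q − p. For instance
  ∂[6,8] = [8] − [6].
The 10×22 boundary matrix has rank 9 and Smith normal form diag(1,1,1,1,1,1,1,1,1).

Boundary ∂_2: C_2 → C_1 sends each 2-simplex [p,q,r] to [q,r] − [p,r] + [p,q]. For instance
  ∂[1,6,8] = [6,8] − [1,8] + [1,6],
  ∂[1,3,6] = [3,6] − [1,6] + [1,3].
The 22×10 boundary matrix has rank 10 and Smith normal form diag(1,1,1,1,1,1,1,1,1,1).

Reading off H_k = ker ∂_k / im ∂_{k+1}:

  H_0: rank C_0 − rank ∂_1 = 10 − 9 = 1, and the invariant factors of ∂_1 are all 1, so H_0 ≅ Z.
  H_1: rank ker ∂_1 − rank ∂_2 = (22 − 9) − 10 = 3, and the invariant factors of ∂_2 are all 1, so H_1 ≅ Z^3.
  H_2: rank ker ∂_2 − rank ∂_3 = (10 − 10) − 0 = 0, and there is no ∂_3, so H_2 ≅ 0.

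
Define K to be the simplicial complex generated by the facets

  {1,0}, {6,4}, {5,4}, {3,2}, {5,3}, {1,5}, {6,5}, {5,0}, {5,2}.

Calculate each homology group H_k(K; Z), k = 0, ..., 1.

H_0 = Z,  H_1 = Z^3.

Order the vertices as 0 < 1 < 2 < 3 < 4 < 5 < 6. Listing each simplex with vertices in this order, K has dimension 1 with simplices:

  0-simplices (7): [0], [1], [2], [3], [4], [5], [6]
  1-simplices (9): [0,1], [0,5], [1,5], [2,3], [2,5], [3,5], [4,5], [4,6], [5,6]

so the chain groups are C_0 ≅ Z^7, C_1 ≅ Z^9.

Boundary ∂_1: C_1 → C_0 maps an edge to its endpoints' difference, ∂[p,q] = q − p. For instance
  ∂[2,5] = [5] − [2].
The resulting 7×9 matrix has rank 6, and its Smith normal form has invariant factors (1,1,1,1,1,1).

From H_k ≅ ker(∂_k) / im(∂_{k+1}) we obtain:

  H_0: rank C_0 − rank ∂_1 = 7 − 6 = 1, and the invariant factors of ∂_1 are all 1, so H_0 ≅ Z.
  H_1: rank ker ∂_1 − rank ∂_2 = (9 − 6) − 0 = 3, and there is no ∂_2, so H_1 ≅ Z^3.

(K is a triangulation of a wedge of 3 circles.)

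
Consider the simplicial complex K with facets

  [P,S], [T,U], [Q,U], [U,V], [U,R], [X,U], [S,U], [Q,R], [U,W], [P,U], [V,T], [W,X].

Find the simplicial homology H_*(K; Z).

H_0 = Z,  H_1 = Z^4.

Order the vertices as P < Q < R < S < T < U < V < W < X. Listing each simplex with vertices in this order, K has dimension 1 with simplices:

  0-simplices (9): P, Q, R, S, T, U, V, W, X
  1-simplices (12): PS, PU, QR, QU, RU, SU, TU, TV, UV, UW, UX, WX

Hence C_0 ≅ Z^9, C_1 ≅ Z^12.

∂_1: C_1 → C_0 is given by ∂[p,q] = [q] − [p]. For instance
  ∂TV = V − T.
As a 9×12 matrix over Z this has rank 8, with invariant factors (1,1,1,1,1,1,1,1).

From H_k ≅ ker(∂_k) / im(∂_{k+1}) we obtain:

  H_0: rank C_0 − rank ∂_1 = 9 − 8 = 1, and the invariant factors of ∂_1 are all 1, so H_0 = Z.
  H_1: rank ker ∂_1 − rank ∂_2 = (12 − 8) − 0 = 4, and there is no ∂_2, so H_1 = Z^4.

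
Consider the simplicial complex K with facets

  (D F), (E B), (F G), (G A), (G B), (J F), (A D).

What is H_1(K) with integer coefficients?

H_1 = Z.

Fix the vertex order A < B < D < E < F < G < J and write every simplex with vertices in increasing order. Then dim K = 1 and the simplices of K are:

  0-simplices (7): A, B, D, E, F, G, J
  1-simplices (7): AD, AG, BE, BG, DF, FG, FJ

so the chain groups are C_0 ≅ Z^7, C_1 ≅ Z^7.

The boundary map ∂_1: C_1 → C_0 maps an edge to its endpoints' difference, ∂[p,q] = q − p. For instance
  ∂FG = G − F.
The resulting 7×7 matrix has rank 6, and its Smith normal form has invariant factors (1,1,1,1,1,1).

From H_k ≅ ker(∂_k) / im(∂_{k+1}) we obtain:

  H_1: rank ker ∂_1 − rank ∂_2 = (7 − 6) − 0 = 1, and there is no ∂_2, so H_1 = Z.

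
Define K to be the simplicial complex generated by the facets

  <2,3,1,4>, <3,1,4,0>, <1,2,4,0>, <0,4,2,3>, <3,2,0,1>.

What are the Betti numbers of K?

b_0 = 1, b_1 = 0, b_2 = 0, b_3 = 1.

K has 5 vertices, 10 edges, 10 triangles, 5 3-simplices.
rank ∂_0 = 0, rank ∂_1 = 4 ⇒ b_0 = 5 − 0 − 4 = 1; all invariant factors of ∂_1 are 1 so no torsion. So H_0 = Z.
rank ∂_1 = 4, rank ∂_2 = 6 ⇒ b_1 = 10 − 4 − 6 = 0; all invariant factors of ∂_2 are 1 so no torsion. So H_1 = 0.
rank ∂_2 = 6, rank ∂_3 = 4 ⇒ b_2 = 10 − 6 − 4 = 0; all invariant factors of ∂_3 are 1 so no torsion. So H_2 = 0.
rank ∂_3 = 4, rank ∂_4 = 0 ⇒ b_3 = 5 − 4 − 0 = 1. So H_3 = Z.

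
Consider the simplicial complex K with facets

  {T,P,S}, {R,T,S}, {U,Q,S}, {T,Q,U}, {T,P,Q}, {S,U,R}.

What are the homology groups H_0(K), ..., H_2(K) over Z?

Take the total order P < Q < R < S < T < U on the vertex set. Then K (dimension 2) consists of the simplices:

  0-simplices (6): P, Q, R, S, T, U
  1-simplices (12): PQ, PS, PT, QS, QT, QU, RS, RT, RU, ST, SU, TU
  2-simplices (6): PQT, PST, QSU, QTU, RST, RSU

so the chain groups are C_0 ≅ Z^6, C_1 ≅ Z^12, C_2 ≅ Z^6.

∂_1: C_1 → C_0 maps an edge to its endpoints' difference, ∂[p,q] = q − p.
The 6×12 boundary matrix has rank 5 and Smith normal form diag(1,1,1,1,1).

The boundary map ∂_2: C_2 → C_1 maps a triangle to the signed sum of its edges. For instance
  ∂RST = ST − RT + RS,
  ∂QSU = SU − QU + QS.
The resulting 12×6 matrix has rank 6, and its Smith normal form has invariant factors (1,1,1,1,1,1).

Computing H_k = (kernel of ∂_k) / (image of ∂_{k+1}):

  H_0: rank C_0 − rank ∂_1 = 6 − 5 = 1, and the invariant factors of ∂_1 are all 1, so H_0 ≅ Z.
  H_1: rank ker ∂_1 − rank ∂_2 = (12 − 5) − 6 = 1, and the invariant factors of ∂_2 are all 1, so H_1 ≅ Z.
  H_2: rank ker ∂_2 − rank ∂_3 = (6 − 6) − 0 = 0, and there is no ∂_3, so H_2 ≅ 0.

As a check, the Euler characteristic is 6 − 12 + 6 = 0, which agrees with 1 − 1 + 0 = 0.
(K is a triangulation of the cylinder S^1 x I.)

H_0 ≅ Z,  H_1 ≅ Z,  H_2 = 0.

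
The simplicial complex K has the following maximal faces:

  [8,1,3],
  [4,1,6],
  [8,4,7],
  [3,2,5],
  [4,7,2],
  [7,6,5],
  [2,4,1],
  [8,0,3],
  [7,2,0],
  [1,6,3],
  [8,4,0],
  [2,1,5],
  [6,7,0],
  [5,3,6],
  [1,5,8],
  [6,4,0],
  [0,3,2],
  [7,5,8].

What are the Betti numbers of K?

Order the vertices as 0 < 1 < 2 < 3 < 4 < 5 < 6 < 7 < 8. Listing each simplex with vertices in this order, K has dimension 2 with simplices:

  0-simplices (9): [0], [1], [2], [3], [4], [5], [6], [7], [8]
  1-simplices (27): (27 of them)
  2-simplices (18): [0,2,3], [0,2,7], [0,3,8], [0,4,6], [0,4,8], [0,6,7], [1,2,4], [1,2,5], [1,3,6], [1,3,8], [1,4,6], [1,5,8], [2,3,5], [2,4,7], [3,5,6], [4,7,8], [5,6,7], [5,7,8]

Hence C_0 ≅ Z^9, C_1 ≅ Z^27, C_2 ≅ Z^18.

∂_1: C_1 → C_0 sends each edge [p,q] (with p < q) to q − p. For instance
  ∂[1,8] = [8] − [1].
This gives a 9×27 integer matrix of rank 8; reducing to Smith normal form yields diagonal entries (1,1,1,1,1,1,1,1).

Boundary ∂_2: C_2 → C_1 sends each 2-simplex [p,q,r] to [q,r] − [p,r] + [p,q]. For instance
  ∂[1,2,4] = [2,4] − [1,4] + [1,2],
  ∂[3,5,6] = [5,6] − [3,6] + [3,5].
This gives a 27×18 integer matrix of rank 18; reducing to Smith normal form yields diagonal entries (1,1,1,1,1,1,1,1,1,1,1,1,1,1,1,1,1,2).

Now H_k = ker ∂_k / im ∂_{k+1}, so:

  H_0: rank C_0 − rank ∂_1 = 9 − 8 = 1, and the invariant factors of ∂_1 are all 1, so H_0 ≅ Z.
  H_1: rank ker ∂_1 − rank ∂_2 = (27 − 8) − 18 = 1, and ∂_2 has invariant factor 2 > 1, so H_1 ≅ Z ⊕ Z/2Z.
  H_2: rank ker ∂_2 − rank ∂_3 = (18 − 18) − 0 = 0, and there is no ∂_3, so H_2 ≅ 0.

As a check, the Euler characteristic is 9 − 27 + 18 = 0, which agrees with 1 − 1 + 0 = 0.

Hence the Betti numbers are b_0 = 1, b_1 = 1, b_2 = 0.

b_0 = 1, b_1 = 1, b_2 = 0.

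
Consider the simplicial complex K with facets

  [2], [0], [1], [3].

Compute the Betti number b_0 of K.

b_0 = 4.

Take the total order 0 < 1 < 2 < 3 on the vertex set. Then K (dimension 0) consists of the simplices:

  0-simplices (4): [0], [1], [2], [3]

giving chain groups C_0 ≅ Z^4.

Reading off H_k = ker ∂_k / im ∂_{k+1}:

  H_0: rank C_0 − rank ∂_1 = 4 − 0 = 4, and there is no ∂_1, so H_0 = Z^4.

(K is a triangulation of a set of 4 points.)

Hence the Betti numbers are b_0 = 4.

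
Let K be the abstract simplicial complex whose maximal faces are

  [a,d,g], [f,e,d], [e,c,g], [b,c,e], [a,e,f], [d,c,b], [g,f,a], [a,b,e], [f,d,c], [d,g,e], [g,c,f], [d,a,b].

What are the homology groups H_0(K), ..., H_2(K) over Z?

Fix the vertex order a < b < c < d < e < f < g and write every simplex with vertices in increasing order. Then dim K = 2 and the simplices of K are:

  0-simplices (7): a, b, c, d, e, f, g
  1-simplices (18): ab, ad, ae, af, ag, bc, bd, be, cd, ce, cf, cg, de, df, dg, ef, eg, fg
  2-simplices (12): abd, abe, adg, aef, afg, bcd, bce, cdf, ceg, cfg, def, deg

giving chain groups C_0 ≅ Z^7, C_1 ≅ Z^18, C_2 ≅ Z^12.

∂_1: C_1 → C_0 sends each edge [p,q] (with p < q) to q − p.
This gives a 7×18 integer matrix of rank 6; reducing to Smith normal form yields diagonal entries (1,1,1,1,1,1).

∂_2: C_2 → C_1 sends each 2-simplex [p,q,r] to [q,r] − [p,r] + [p,q]. For instance
  ∂abd = bd − ad + ab,
  ∂bce = ce − be + bc.
The 18×12 boundary matrix has rank 12 and Smith normal form diag(1,1,1,1,1,1,1,1,1,1,1,2).

Now H_k = ker ∂_k / im ∂_{k+1}, so:

  H_0: rank C_0 − rank ∂_1 = 7 − 6 = 1, and the invariant factors of ∂_1 are all 1, so H_0 ≅ Z.
  H_1: rank ker ∂_1 − rank ∂_2 = (18 − 6) − 12 = 0, and ∂_2 has invariant factor 2 > 1, so H_1 ≅ Z/2.
  H_2: rank ker ∂_2 − rank ∂_3 = (12 − 12) − 0 = 0, and there is no ∂_3, so H_2 ≅ 0.

As a check, the Euler characteristic is 7 − 18 + 12 = 1, which agrees with 1 − 0 + 0 = 1.

H_0 ≅ Z,  H_1 ≅ Z/2,  H_2 = 0.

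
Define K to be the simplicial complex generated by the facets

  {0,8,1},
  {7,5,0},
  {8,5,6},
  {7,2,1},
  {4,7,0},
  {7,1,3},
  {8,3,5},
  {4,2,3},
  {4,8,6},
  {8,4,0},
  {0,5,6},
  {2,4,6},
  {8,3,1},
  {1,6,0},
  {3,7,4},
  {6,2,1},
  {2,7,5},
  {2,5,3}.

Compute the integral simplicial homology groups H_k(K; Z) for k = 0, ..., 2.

H_0 ≅ Z,  H_1 ≅ Z ⊕ Z_2,  H_2 = 0.

K has 9 vertices, 27 edges, 18 triangles.
rank ∂_0 = 0, rank ∂_1 = 8 ⇒ b_0 = 9 − 0 − 8 = 1; all invariant factors of ∂_1 are 1 so no torsion. So H_0 = Z.
rank ∂_1 = 8, rank ∂_2 = 18 ⇒ b_1 = 27 − 8 − 18 = 1; ∂_2 has invariant factor(s) [2] giving torsion. So H_1 = Z ⊕ Z_2.
rank ∂_2 = 18, rank ∂_3 = 0 ⇒ b_2 = 18 − 18 − 0 = 0. So H_2 = 0.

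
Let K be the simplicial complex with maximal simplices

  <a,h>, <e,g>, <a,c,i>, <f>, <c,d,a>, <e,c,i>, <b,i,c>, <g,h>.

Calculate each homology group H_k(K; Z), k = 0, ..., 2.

H_0 = Z^2,  H_1 = Z,  H_2 = 0.

Fix the vertex order a < b < c < d < e < f < g < h < i and write every simplex with vertices in increasing order. Then dim K = 2 and the simplices of K are:

  0-simplices (9): a, b, c, d, e, f, g, h, i
  1-simplices (12): ac, ad, ah, ai, bc, bi, cd, ce, ci, eg, ei, gh
  2-simplices (4): acd, aci, bci, cei

Hence C_0 ≅ Z^9, C_1 ≅ Z^12, C_2 ≅ Z^4.

∂_1: C_1 → C_0 maps an edge to its endpoints' difference, ∂[p,q] = q − p. For instance
  ∂ad = d − a.
The 9×12 boundary matrix has rank 7 and Smith normal form diag(1,1,1,1,1,1,1).

∂_2: C_2 → C_1 acts by ∂[p,q,r] = [q,r] − [p,r] + [p,q]. For instance
  ∂cei = ei − ci + ce,
  ∂aci = ci − ai + ac.
This gives a 12×4 integer matrix of rank 4; reducing to Smith normal form yields diagonal entries (1,1,1,1).

Now H_k = ker ∂_k / im ∂_{k+1}, so:

  H_0: rank C_0 − rank ∂_1 = 9 − 7 = 2, and the invariant factors of ∂_1 are all 1, so H_0 = Z^2.
  H_1: rank ker ∂_1 − rank ∂_2 = (12 − 7) − 4 = 1, and the invariant factors of ∂_2 are all 1, so H_1 = Z.
  H_2: rank ker ∂_2 − rank ∂_3 = (4 − 4) − 0 = 0, and there is no ∂_3, so H_2 = 0.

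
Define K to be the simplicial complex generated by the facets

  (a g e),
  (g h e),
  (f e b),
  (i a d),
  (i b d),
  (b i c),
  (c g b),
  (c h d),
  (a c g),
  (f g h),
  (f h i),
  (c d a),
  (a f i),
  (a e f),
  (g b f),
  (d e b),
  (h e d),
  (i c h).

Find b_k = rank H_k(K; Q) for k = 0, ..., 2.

Take the total order a < b < c < d < e < f < g < h < i on the vertex set. Then K (dimension 2) consists of the simplices:

  0-simplices (9): a, b, c, d, e, f, g, h, i
  1-simplices (27): ac, ad, ae, af, ag, ai, bc, bd, be, bf, bg, bi, cd, cg, ch, ci, de, dh, di, ef, eg, eh, fg, fh, fi, gh, hi
  2-simplices (18): acd, acg, adi, aef, aeg, afi, bcg, bci, bde, bdi, bef, bfg, cdh, chi, deh, egh, fgh, fhi

Hence C_0 ≅ Z^9, C_1 ≅ Z^27, C_2 ≅ Z^18.

∂_1: C_1 → C_0 maps an edge to its endpoints' difference, ∂[p,q] = q − p. For instance
  ∂bc = c − b.
This gives a 9×27 integer matrix of rank 8; reducing to Smith normal form yields diagonal entries (1,1,1,1,1,1,1,1).

The boundary map ∂_2: C_2 → C_1 acts by ∂[p,q,r] = [q,r] − [p,r] + [p,q]. For instance
  ∂egh = gh − eh + eg,
  ∂bde = de − be + bd.
As a 27×18 matrix over Z this has rank 18, with invariant factors (1,1,1,1,1,1,1,1,1,1,1,1,1,1,1,1,1,2).

Computing H_k = (kernel of ∂_k) / (image of ∂_{k+1}):

  H_0: rank C_0 − rank ∂_1 = 9 − 8 = 1, and the invariant factors of ∂_1 are all 1, so H_0 ≅ Z.
  H_1: rank ker ∂_1 − rank ∂_2 = (27 − 8) − 18 = 1, and ∂_2 has invariant factor 2 > 1, so H_1 ≅ Z ⊕ Z/2.
  H_2: rank ker ∂_2 − rank ∂_3 = (18 − 18) − 0 = 0, and there is no ∂_3, so H_2 ≅ 0.

(K is a triangulation of the Klein bottle.)

Hence the Betti numbers are b_0 = 1, b_1 = 1, b_2 = 0.

b_0 = 1, b_1 = 1, b_2 = 0.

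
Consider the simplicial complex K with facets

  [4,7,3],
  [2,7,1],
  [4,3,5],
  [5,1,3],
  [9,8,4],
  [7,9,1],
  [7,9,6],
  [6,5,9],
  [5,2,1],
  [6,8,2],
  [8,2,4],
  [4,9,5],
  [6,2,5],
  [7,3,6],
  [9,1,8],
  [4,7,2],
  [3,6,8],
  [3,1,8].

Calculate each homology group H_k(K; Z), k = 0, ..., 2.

H_0 ≅ Z,  H_1 ≅ Z^2,  H_2 ≅ Z.

Order the vertices as 1 < 2 < 3 < 4 < 5 < 6 < 7 < 8 < 9. Listing each simplex with vertices in this order, K has dimension 2 with simplices:

  0-simplices (9): [1], [2], [3], [4], [5], [6], [7], [8], [9]
  1-simplices (27): (27 of them)
  2-simplices (18): [1,2,5], [1,2,7], [1,3,5], [1,3,8], [1,7,9], [1,8,9], [2,4,7], [2,4,8], [2,5,6], [2,6,8], [3,4,5], [3,4,7], [3,6,7], [3,6,8], [4,5,9], [4,8,9], [5,6,9], [6,7,9]

Hence C_0 ≅ Z^9, C_1 ≅ Z^27, C_2 ≅ Z^18.

The boundary map ∂_1: C_1 → C_0 maps an edge to its endpoints' difference, ∂[p,q] = q − p.
The 9×27 boundary matrix has rank 8 and Smith normal form diag(1,1,1,1,1,1,1,1).

The boundary map ∂_2: C_2 → C_1 sends each 2-simplex [p,q,r] to [q,r] − [p,r] + [p,q]. For instance
  ∂[1,2,5] = [2,5] − [1,5] + [1,2],
  ∂[1,7,9] = [7,9] − [1,9] + [1,7].
The 27×18 boundary matrix has rank 17 and Smith normal form diag(1,1,1,1,1,1,1,1,1,1,1,1,1,1,1,1,1).

Reading off H_k = ker ∂_k / im ∂_{k+1}:

  H_0: rank C_0 − rank ∂_1 = 9 − 8 = 1, and the invariant factors of ∂_1 are all 1, so H_0 ≅ Z.
  H_1: rank ker ∂_1 − rank ∂_2 = (27 − 8) − 17 = 2, and the invariant factors of ∂_2 are all 1, so H_1 ≅ Z^2.
  H_2: rank ker ∂_2 − rank ∂_3 = (18 − 17) − 0 = 1, and there is no ∂_3, so H_2 ≅ Z.

As a check, the Euler characteristic is 9 − 27 + 18 = 0, which agrees with 1 − 2 + 1 = 0.
(K is a triangulation of the torus T^2.)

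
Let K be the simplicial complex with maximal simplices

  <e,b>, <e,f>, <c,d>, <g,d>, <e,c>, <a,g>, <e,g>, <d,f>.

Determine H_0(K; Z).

H_0 ≅ Z.

Take the total order a < b < c < d < e < f < g on the vertex set. Then K (dimension 1) consists of the simplices:

  0-simplices (7): a, b, c, d, e, f, g
  1-simplices (8): ag, be, cd, ce, df, dg, ef, eg

so the chain groups are C_0 ≅ Z^7, C_1 ≅ Z^8.

∂_1: C_1 → C_0 is given by ∂[p,q] = [q] − [p].
As a 7×8 matrix over Z this has rank 6, with invariant factors (1,1,1,1,1,1).

Computing H_k = (kernel of ∂_k) / (image of ∂_{k+1}):

  H_0: rank C_0 − rank ∂_1 = 7 − 6 = 1, and the invariant factors of ∂_1 are all 1, so H_0 = Z.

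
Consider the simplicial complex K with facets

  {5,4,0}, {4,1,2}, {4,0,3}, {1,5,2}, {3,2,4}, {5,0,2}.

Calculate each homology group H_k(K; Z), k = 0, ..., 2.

H_0 = Z,  H_1 = Z,  H_2 = 0.

Fix the vertex order 0 < 1 < 2 < 3 < 4 < 5 and write every simplex with vertices in increasing order. Then dim K = 2 and the simplices of K are:

  0-simplices (6): [0], [1], [2], [3], [4], [5]
  1-simplices (12): [0,2], [0,3], [0,4], [0,5], [1,2], [1,4], [1,5], [2,3], [2,4], [2,5], [3,4], [4,5]
  2-simplices (6): [0,2,5], [0,3,4], [0,4,5], [1,2,4], [1,2,5], [2,3,4]

Hence C_0 ≅ Z^6, C_1 ≅ Z^12, C_2 ≅ Z^6.

Boundary ∂_1: C_1 → C_0 maps an edge to its endpoints' difference, ∂[p,q] = q − p.
As a 6×12 matrix over Z this has rank 5, with invariant factors (1,1,1,1,1).

Boundary ∂_2: C_2 → C_1 maps a triangle to the signed sum of its edges. For instance
  ∂[0,4,5] = [4,5] − [0,5] + [0,4],
  ∂[0,2,5] = [2,5] − [0,5] + [0,2].
The 12×6 boundary matrix has rank 6 and Smith normal form diag(1,1,1,1,1,1).

Reading off H_k = ker ∂_k / im ∂_{k+1}:

  H_0: rank C_0 − rank ∂_1 = 6 − 5 = 1, and the invariant factors of ∂_1 are all 1, so H_0 = Z.
  H_1: rank ker ∂_1 − rank ∂_2 = (12 − 5) − 6 = 1, and the invariant factors of ∂_2 are all 1, so H_1 = Z.
  H_2: rank ker ∂_2 − rank ∂_3 = (6 − 6) − 0 = 0, and there is no ∂_3, so H_2 = 0.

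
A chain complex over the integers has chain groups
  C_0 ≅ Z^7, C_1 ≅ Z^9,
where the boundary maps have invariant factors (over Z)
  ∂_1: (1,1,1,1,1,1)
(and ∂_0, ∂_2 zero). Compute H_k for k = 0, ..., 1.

H_0: b_0 = 7 − 0 − 6 = 1; torsion from ∂_1 factors > 1: none. So H_0 ≅ Z.
H_1: b_1 = 9 − 6 − 0 = 3; torsion from ∂_2 factors > 1: none. So H_1 ≅ Z^3.

H_0 ≅ Z,  H_1 ≅ Z^3.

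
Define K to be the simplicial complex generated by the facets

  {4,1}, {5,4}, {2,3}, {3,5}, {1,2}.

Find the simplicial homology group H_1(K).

Fix the vertex order 1 < 2 < 3 < 4 < 5 and write every simplex with vertices in increasing order. Then dim K = 1 and the simplices of K are:

  0-simplices (5): [1], [2], [3], [4], [5]
  1-simplices (5): [1,2], [1,4], [2,3], [3,5], [4,5]

so the chain groups are C_0 ≅ Z^5, C_1 ≅ Z^5.

Boundary ∂_1: C_1 → C_0 sends each edge [p,q] (with p < q) to q − p.
The resulting 5×5 matrix has rank 4, and its Smith normal form has invariant factors (1,1,1,1).

From H_k ≅ ker(∂_k) / im(∂_{k+1}) we obtain:

  H_1: rank ker ∂_1 − rank ∂_2 = (5 − 4) − 0 = 1, and there is no ∂_2, so H_1 = Z.

H_1 = Z.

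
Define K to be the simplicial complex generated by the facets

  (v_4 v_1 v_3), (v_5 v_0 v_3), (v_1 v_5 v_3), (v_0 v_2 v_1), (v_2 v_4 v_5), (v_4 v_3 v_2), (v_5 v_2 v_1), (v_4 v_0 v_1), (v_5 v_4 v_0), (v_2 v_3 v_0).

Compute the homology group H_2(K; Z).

We work with the vertex ordering v_0 < v_1 < v_2 < v_3 < v_4 < v_5. The simplices of K, each written with vertices in increasing order, are:

  0-simplices (6): [v_0], [v_1], [v_2], [v_3], [v_4], [v_5]
  1-simplices (15): (15 of them)
  2-simplices (10): [v_0,v_1,v_2], [v_0,v_1,v_4], [v_0,v_2,v_3], [v_0,v_3,v_5], [v_0,v_4,v_5], [v_1,v_2,v_5], [v_1,v_3,v_4], [v_1,v_3,v_5], [v_2,v_3,v_4], [v_2,v_4,v_5]

Hence C_0 ≅ Z^6, C_1 ≅ Z^15, C_2 ≅ Z^10.

Boundary ∂_1: C_1 → C_0 sends each edge [p,q] (with p < q) to q − p. For instance
  ∂[v_1,v_3] = [v_3] − [v_1].
The 6×15 boundary matrix has rank 5 and Smith normal form diag(1,1,1,1,1).

Boundary ∂_2: C_2 → C_1 acts by ∂[p,q,r] = [q,r] − [p,r] + [p,q]. For instance
  ∂[v_0,v_1,v_4] = [v_1,v_4] − [v_0,v_4] + [v_0,v_1],
  ∂[v_0,v_4,v_5] = [v_4,v_5] − [v_0,v_5] + [v_0,v_4].
The 15×10 boundary matrix has rank 10 and Smith normal form diag(1,1,1,1,1,1,1,1,1,2).

From H_k ≅ ker(∂_k) / im(∂_{k+1}) we obtain:

  H_2: rank ker ∂_2 − rank ∂_3 = (10 − 10) − 0 = 0, and there is no ∂_3, so H_2 ≅ 0.

H_2 ≅ 0.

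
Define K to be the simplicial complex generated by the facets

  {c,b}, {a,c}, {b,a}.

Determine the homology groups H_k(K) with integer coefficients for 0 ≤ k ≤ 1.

H_0 ≅ Z,  H_1 ≅ Z.

Fix the vertex order a < b < c and write every simplex with vertices in increasing order. Then dim K = 1 and the simplices of K are:

  0-simplices (3): a, b, c
  1-simplices (3): ab, ac, bc

giving chain groups C_0 ≅ Z^3, C_1 ≅ Z^3.

The boundary map ∂_1: C_1 → C_0 maps an edge to its endpoints' difference, ∂[p,q] = q − p. For instance
  ∂bc = c − b.
The resulting 3×3 matrix has rank 2, and its Smith normal form has invariant factors (1,1).

Now H_k = ker ∂_k / im ∂_{k+1}, so:

  H_0: rank C_0 − rank ∂_1 = 3 − 2 = 1, and the invariant factors of ∂_1 are all 1, so H_0 = Z.
  H_1: rank ker ∂_1 − rank ∂_2 = (3 − 2) − 0 = 1, and there is no ∂_2, so H_1 = Z.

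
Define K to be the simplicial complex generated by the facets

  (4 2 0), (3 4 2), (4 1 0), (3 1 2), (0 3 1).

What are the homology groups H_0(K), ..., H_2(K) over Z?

H_0 = Z,  H_1 = Z,  H_2 = 0.

Order the vertices as 0 < 1 < 2 < 3 < 4. Listing each simplex with vertices in this order, K has dimension 2 with simplices:

  0-simplices (5): [0], [1], [2], [3], [4]
  1-simplices (10): [0,1], [0,2], [0,3], [0,4], [1,2], [1,3], [1,4], [2,3], [2,4], [3,4]
  2-simplices (5): [0,1,3], [0,1,4], [0,2,4], [1,2,3], [2,3,4]

giving chain groups C_0 ≅ Z^5, C_1 ≅ Z^10, C_2 ≅ Z^5.

The boundary map ∂_1: C_1 → C_0 maps an edge to its endpoints' difference, ∂[p,q] = q − p. For instance
  ∂[0,2] = [2] − [0].
This gives a 5×10 integer matrix of rank 4; reducing to Smith normal form yields diagonal entries (1,1,1,1).

∂_2: C_2 → C_1 maps a triangle to the signed sum of its edges. For instance
  ∂[0,1,4] = [1,4] − [0,4] + [0,1],
  ∂[0,1,3] = [1,3] − [0,3] + [0,1].
The 10×5 boundary matrix has rank 5 and Smith normal form diag(1,1,1,1,1).

Reading off H_k = ker ∂_k / im ∂_{k+1}:

  H_0: rank C_0 − rank ∂_1 = 5 − 4 = 1, and the invariant factors of ∂_1 are all 1, so H_0 = Z.
  H_1: rank ker ∂_1 − rank ∂_2 = (10 − 4) − 5 = 1, and the invariant factors of ∂_2 are all 1, so H_1 = Z.
  H_2: rank ker ∂_2 − rank ∂_3 = (5 − 5) − 0 = 0, and there is no ∂_3, so H_2 = 0.

As a check, the Euler characteristic is 5 − 10 + 5 = 0, which agrees with 1 − 1 + 0 = 0.
(K is a triangulation of the Möbius band.)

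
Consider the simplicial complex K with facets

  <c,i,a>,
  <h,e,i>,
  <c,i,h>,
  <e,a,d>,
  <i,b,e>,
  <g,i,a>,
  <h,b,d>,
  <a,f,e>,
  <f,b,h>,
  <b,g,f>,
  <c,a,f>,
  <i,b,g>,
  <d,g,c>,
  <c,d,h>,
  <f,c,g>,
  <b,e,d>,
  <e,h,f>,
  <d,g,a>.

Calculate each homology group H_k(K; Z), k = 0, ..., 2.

Fix the vertex order a < b < c < d < e < f < g < h < i and write every simplex with vertices in increasing order. Then dim K = 2 and the simplices of K are:

  0-simplices (9): a, b, c, d, e, f, g, h, i
  1-simplices (27): ac, ad, ae, af, ag, ai, bd, be, bf, bg, bh, bi, cd, cf, cg, ch, ci, de, dg, dh, ef, eh, ei, fg, fh, gi, hi
  2-simplices (18): acf, aci, ade, adg, aef, agi, bde, bdh, bei, bfg, bfh, bgi, cdg, cdh, cfg, chi, efh, ehi

giving chain groups C_0 ≅ Z^9, C_1 ≅ Z^27, C_2 ≅ Z^18.

∂_1: C_1 → C_0 sends each edge [p,q] (with p < q) to q − p. For instance
  ∂fg = g − f.
This gives a 9×27 integer matrix of rank 8; reducing to Smith normal form yields diagonal entries (1,1,1,1,1,1,1,1).

The boundary map ∂_2: C_2 → C_1 acts by ∂[p,q,r] = [q,r] − [p,r] + [p,q]. For instance
  ∂ade = de − ae + ad,
  ∂aci = ci − ai + ac.
The resulting 27×18 matrix has rank 18, and its Smith normal form has invariant factors (1,1,1,1,1,1,1,1,1,1,1,1,1,1,1,1,1,2).

Reading off H_k = ker ∂_k / im ∂_{k+1}:

  H_0: rank C_0 − rank ∂_1 = 9 − 8 = 1, and the invariant factors of ∂_1 are all 1, so H_0 = Z.
  H_1: rank ker ∂_1 − rank ∂_2 = (27 − 8) − 18 = 1, and ∂_2 has invariant factor 2 > 1, so H_1 = Z ⊕ Z/2.
  H_2: rank ker ∂_2 − rank ∂_3 = (18 − 18) − 0 = 0, and there is no ∂_3, so H_2 = 0.

As a check, the Euler characteristic is 9 − 27 + 18 = 0, which agrees with 1 − 1 + 0 = 0.

H_0 ≅ Z,  H_1 ≅ Z ⊕ Z/2,  H_2 = 0.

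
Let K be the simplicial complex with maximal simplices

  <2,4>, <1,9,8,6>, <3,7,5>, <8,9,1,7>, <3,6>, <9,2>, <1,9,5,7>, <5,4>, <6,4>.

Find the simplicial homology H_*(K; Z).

H_0 = Z,  H_1 = Z^3,  H_2 = 0,  H_3 = 0.

K has 9 vertices, 19 edges, 11 triangles, 3 3-simplices.
rank ∂_0 = 0, rank ∂_1 = 8 ⇒ b_0 = 9 − 0 − 8 = 1; all invariant factors of ∂_1 are 1 so no torsion. So H_0 = Z.
rank ∂_1 = 8, rank ∂_2 = 8 ⇒ b_1 = 19 − 8 − 8 = 3; all invariant factors of ∂_2 are 1 so no torsion. So H_1 = Z^3.
rank ∂_2 = 8, rank ∂_3 = 3 ⇒ b_2 = 11 − 8 − 3 = 0; all invariant factors of ∂_3 are 1 so no torsion. So H_2 = 0.
rank ∂_3 = 3, rank ∂_4 = 0 ⇒ b_3 = 3 − 3 − 0 = 0. So H_3 = 0.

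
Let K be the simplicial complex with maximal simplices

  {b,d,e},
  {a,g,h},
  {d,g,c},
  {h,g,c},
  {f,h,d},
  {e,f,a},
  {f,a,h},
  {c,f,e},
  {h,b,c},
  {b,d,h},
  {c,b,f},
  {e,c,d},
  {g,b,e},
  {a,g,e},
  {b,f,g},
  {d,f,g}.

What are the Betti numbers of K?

Take the total order a < b < c < d < e < f < g < h on the vertex set. Then K (dimension 2) consists of the simplices:

  0-simplices (8): a, b, c, d, e, f, g, h
  1-simplices (24): ae, af, ag, ah, bc, bd, be, bf, bg, bh, cd, ce, cf, cg, ch, de, df, dg, dh, ef, eg, fg, fh, gh
  2-simplices (16): aef, aeg, afh, agh, bcf, bch, bde, bdh, beg, bfg, cde, cdg, cef, cgh, dfg, dfh

giving chain groups C_0 ≅ Z^8, C_1 ≅ Z^24, C_2 ≅ Z^16.

Boundary ∂_1: C_1 → C_0 sends each edge [p,q] (with p < q) to q − p. For instance
  ∂bf = f − b.
As a 8×24 matrix over Z this has rank 7, with invariant factors (1,1,1,1,1,1,1).

Boundary ∂_2: C_2 → C_1 sends each 2-simplex [p,q,r] to [q,r] − [p,r] + [p,q]. For instance
  ∂agh = gh − ah + ag,
  ∂dfg = fg − dg + df.
As a 24×16 matrix over Z this has rank 15, with invariant factors (1,1,1,1,1,1,1,1,1,1,1,1,1,1,1).

Computing H_k = (kernel of ∂_k) / (image of ∂_{k+1}):

  H_0: rank C_0 − rank ∂_1 = 8 − 7 = 1, and the invariant factors of ∂_1 are all 1, so H_0 ≅ Z.
  H_1: rank ker ∂_1 − rank ∂_2 = (24 − 7) − 15 = 2, and the invariant factors of ∂_2 are all 1, so H_1 ≅ Z^2.
  H_2: rank ker ∂_2 − rank ∂_3 = (16 − 15) − 0 = 1, and there is no ∂_3, so H_2 ≅ Z.

Hence the Betti numbers are b_0 = 1, b_1 = 2, b_2 = 1.

b_0 = 1, b_1 = 2, b_2 = 1.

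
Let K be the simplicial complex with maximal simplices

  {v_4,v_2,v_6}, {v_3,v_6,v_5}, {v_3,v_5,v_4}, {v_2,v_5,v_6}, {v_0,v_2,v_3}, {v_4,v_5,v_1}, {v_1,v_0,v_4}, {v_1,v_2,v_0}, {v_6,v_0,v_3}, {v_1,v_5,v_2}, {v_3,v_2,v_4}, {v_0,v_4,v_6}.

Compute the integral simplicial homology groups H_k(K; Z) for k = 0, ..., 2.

Order the vertices as v_0 < v_1 < v_2 < v_3 < v_4 < v_5 < v_6. Listing each simplex with vertices in this order, K has dimension 2 with simplices:

  0-simplices (7): [v_0], [v_1], [v_2], [v_3], [v_4], [v_5], [v_6]
  1-simplices (18): (18 of them)
  2-simplices (12): (12 of them)

giving chain groups C_0 ≅ Z^7, C_1 ≅ Z^18, C_2 ≅ Z^12.

The boundary map ∂_1: C_1 → C_0 maps an edge to its endpoints' difference, ∂[p,q] = q − p. For instance
  ∂[v_1,v_2] = [v_2] − [v_1].
The resulting 7×18 matrix has rank 6, and its Smith normal form has invariant factors (1,1,1,1,1,1).

The boundary map ∂_2: C_2 → C_1 maps a triangle to the signed sum of its edges. For instance
  ∂[v_2,v_3,v_4] = [v_3,v_4] − [v_2,v_4] + [v_2,v_3],
  ∂[v_3,v_4,v_5] = [v_4,v_5] − [v_3,v_5] + [v_3,v_4].
As a 18×12 matrix over Z this has rank 12, with invariant factors (1,1,1,1,1,1,1,1,1,1,1,2).

Reading off H_k = ker ∂_k / im ∂_{k+1}:

  H_0: rank C_0 − rank ∂_1 = 7 − 6 = 1, and the invariant factors of ∂_1 are all 1, so H_0 = Z.
  H_1: rank ker ∂_1 − rank ∂_2 = (18 − 6) − 12 = 0, and ∂_2 has invariant factor 2 > 1, so H_1 = Z/2Z.
  H_2: rank ker ∂_2 − rank ∂_3 = (12 − 12) − 0 = 0, and there is no ∂_3, so H_2 = 0.

H_0 = Z,  H_1 = Z/2Z,  H_2 = 0.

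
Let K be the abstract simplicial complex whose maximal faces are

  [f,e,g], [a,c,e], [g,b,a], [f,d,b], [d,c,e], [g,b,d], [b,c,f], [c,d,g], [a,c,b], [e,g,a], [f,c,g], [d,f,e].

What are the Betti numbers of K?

Order the vertices as a < b < c < d < e < f < g. Listing each simplex with vertices in this order, K has dimension 2 with simplices:

  0-simplices (7): a, b, c, d, e, f, g
  1-simplices (18): ab, ac, ae, ag, bc, bd, bf, bg, cd, ce, cf, cg, de, df, dg, ef, eg, fg
  2-simplices (12): abc, abg, ace, aeg, bcf, bdf, bdg, cde, cdg, cfg, def, efg

Hence C_0 ≅ Z^7, C_1 ≅ Z^18, C_2 ≅ Z^12.

Boundary ∂_1: C_1 → C_0 maps an edge to its endpoints' difference, ∂[p,q] = q − p. For instance
  ∂ag = g − a.
This gives a 7×18 integer matrix of rank 6; reducing to Smith normal form yields diagonal entries (1,1,1,1,1,1).

The boundary map ∂_2: C_2 → C_1 acts by ∂[p,q,r] = [q,r] − [p,r] + [p,q]. For instance
  ∂efg = fg − eg + ef,
  ∂bdf = df − bf + bd.
The 18×12 boundary matrix has rank 12 and Smith normal form diag(1,1,1,1,1,1,1,1,1,1,1,2).

Now H_k = ker ∂_k / im ∂_{k+1}, so:

  H_0: rank C_0 − rank ∂_1 = 7 − 6 = 1, and the invariant factors of ∂_1 are all 1, so H_0 = Z.
  H_1: rank ker ∂_1 − rank ∂_2 = (18 − 6) − 12 = 0, and ∂_2 has invariant factor 2 > 1, so H_1 = Z/2.
  H_2: rank ker ∂_2 − rank ∂_3 = (12 − 12) − 0 = 0, and there is no ∂_3, so H_2 = 0.

As a check, the Euler characteristic is 7 − 18 + 12 = 1, which agrees with 1 − 0 + 0 = 1.
(K is a triangulation of the real projective plane RP^2.)

Hence the Betti numbers are b_0 = 1, b_1 = 0, b_2 = 0.

b_0 = 1, b_1 = 0, b_2 = 0.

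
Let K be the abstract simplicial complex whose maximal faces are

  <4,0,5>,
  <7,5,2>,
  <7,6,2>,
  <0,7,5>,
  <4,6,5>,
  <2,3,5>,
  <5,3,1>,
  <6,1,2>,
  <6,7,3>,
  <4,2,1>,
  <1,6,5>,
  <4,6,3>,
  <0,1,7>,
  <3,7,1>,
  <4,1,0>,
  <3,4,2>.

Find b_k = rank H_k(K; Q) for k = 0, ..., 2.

Fix the vertex order 0 < 1 < 2 < 3 < 4 < 5 < 6 < 7 and write every simplex with vertices in increasing order. Then dim K = 2 and the simplices of K are:

  0-simplices (8): [0], [1], [2], [3], [4], [5], [6], [7]
  1-simplices (24): (24 of them)
  2-simplices (16): [0,1,4], [0,1,7], [0,4,5], [0,5,7], [1,2,4], [1,2,6], [1,3,5], [1,3,7], [1,5,6], [2,3,4], [2,3,5], [2,5,7], [2,6,7], [3,4,6], [3,6,7], [4,5,6]

so the chain groups are C_0 ≅ Z^8, C_1 ≅ Z^24, C_2 ≅ Z^16.

∂_1: C_1 → C_0 maps an edge to its endpoints' difference, ∂[p,q] = q − p.
This gives a 8×24 integer matrix of rank 7; reducing to Smith normal form yields diagonal entries (1,1,1,1,1,1,1).

The boundary map ∂_2: C_2 → C_1 maps a triangle to the signed sum of its edges. For instance
  ∂[0,5,7] = [5,7] − [0,7] + [0,5],
  ∂[2,5,7] = [5,7] − [2,7] + [2,5].
This gives a 24×16 integer matrix of rank 15; reducing to Smith normal form yields diagonal entries (1,1,1,1,1,1,1,1,1,1,1,1,1,1,1).

Computing H_k = (kernel of ∂_k) / (image of ∂_{k+1}):

  H_0: rank C_0 − rank ∂_1 = 8 − 7 = 1, and the invariant factors of ∂_1 are all 1, so H_0 ≅ Z.
  H_1: rank ker ∂_1 − rank ∂_2 = (24 − 7) − 15 = 2, and the invariant factors of ∂_2 are all 1, so H_1 ≅ Z^2.
  H_2: rank ker ∂_2 − rank ∂_3 = (16 − 15) − 0 = 1, and there is no ∂_3, so H_2 ≅ Z.

As a check, the Euler characteristic is 8 − 24 + 16 = 0, which agrees with 1 − 2 + 1 = 0.

Hence the Betti numbers are b_0 = 1, b_1 = 2, b_2 = 1.

b_0 = 1, b_1 = 2, b_2 = 1.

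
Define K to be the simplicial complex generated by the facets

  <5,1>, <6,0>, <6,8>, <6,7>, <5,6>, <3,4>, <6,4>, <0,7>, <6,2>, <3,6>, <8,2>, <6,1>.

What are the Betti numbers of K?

Fix the vertex order 0 < 1 < 2 < 3 < 4 < 5 < 6 < 7 < 8 and write every simplex with vertices in increasing order. Then dim K = 1 and the simplices of K are:

  0-simplices (9): [0], [1], [2], [3], [4], [5], [6], [7], [8]
  1-simplices (12): [0,6], [0,7], [1,5], [1,6], [2,6], [2,8], [3,4], [3,6], [4,6], [5,6], [6,7], [6,8]

giving chain groups C_0 ≅ Z^9, C_1 ≅ Z^12.

Boundary ∂_1: C_1 → C_0 maps an edge to its endpoints' difference, ∂[p,q] = q − p. For instance
  ∂[2,8] = [8] − [2].
The resulting 9×12 matrix has rank 8, and its Smith normal form has invariant factors (1,1,1,1,1,1,1,1).

Computing H_k = (kernel of ∂_k) / (image of ∂_{k+1}):

  H_0: rank C_0 − rank ∂_1 = 9 − 8 = 1, and the invariant factors of ∂_1 are all 1, so H_0 = Z.
  H_1: rank ker ∂_1 − rank ∂_2 = (12 − 8) − 0 = 4, and there is no ∂_2, so H_1 = Z^4.

Hence the Betti numbers are b_0 = 1, b_1 = 4.

b_0 = 1, b_1 = 4.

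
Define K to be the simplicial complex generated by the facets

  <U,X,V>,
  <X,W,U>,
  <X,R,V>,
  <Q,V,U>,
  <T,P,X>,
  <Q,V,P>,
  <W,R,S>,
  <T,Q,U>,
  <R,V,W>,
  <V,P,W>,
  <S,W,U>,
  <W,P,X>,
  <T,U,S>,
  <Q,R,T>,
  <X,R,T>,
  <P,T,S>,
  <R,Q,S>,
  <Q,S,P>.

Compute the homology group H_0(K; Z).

Fix the vertex order P < Q < R < S < T < U < V < W < X and write every simplex with vertices in increasing order. Then dim K = 2 and the simplices of K are:

  0-simplices (9): P, Q, R, S, T, U, V, W, X
  1-simplices (27): PQ, PS, PT, PV, PW, PX, QR, QS, QT, QU, QV, RS, RT, RV, RW, RX, ST, SU, SW, TU, TX, UV, UW, UX, VW, VX, WX
  2-simplices (18): PQS, PQV, PST, PTX, PVW, PWX, QRS, QRT, QTU, QUV, RSW, RTX, RVW, RVX, STU, SUW, UVX, UWX

giving chain groups C_0 ≅ Z^9, C_1 ≅ Z^27, C_2 ≅ Z^18.

∂_1: C_1 → C_0 maps an edge to its endpoints' difference, ∂[p,q] = q − p. For instance
  ∂TX = X − T.
The resulting 9×27 matrix has rank 8, and its Smith normal form has invariant factors (1,1,1,1,1,1,1,1).

Boundary ∂_2: C_2 → C_1 maps a triangle to the signed sum of its edges. For instance
  ∂RVW = VW − RW + RV,
  ∂STU = TU − SU + ST.
This gives a 27×18 integer matrix of rank 18; reducing to Smith normal form yields diagonal entries (1,1,1,1,1,1,1,1,1,1,1,1,1,1,1,1,1,2).

Reading off H_k = ker ∂_k / im ∂_{k+1}:

  H_0: rank C_0 − rank ∂_1 = 9 − 8 = 1, and the invariant factors of ∂_1 are all 1, so H_0 ≅ Z.

H_0 = Z.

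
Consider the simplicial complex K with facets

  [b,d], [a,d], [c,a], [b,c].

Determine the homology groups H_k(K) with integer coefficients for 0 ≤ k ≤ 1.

Fix the vertex order a < b < c < d and write every simplex with vertices in increasing order. Then dim K = 1 and the simplices of K are:

  0-simplices (4): a, b, c, d
  1-simplices (4): ac, ad, bc, bd

Hence C_0 ≅ Z^4, C_1 ≅ Z^4.

∂_1: C_1 → C_0 sends each edge [p,q] (with p < q) to q − p.
The resulting 4×4 matrix has rank 3, and its Smith normal form has invariant factors (1,1,1).

Now H_k = ker ∂_k / im ∂_{k+1}, so:

  H_0: rank C_0 − rank ∂_1 = 4 − 3 = 1, and the invariant factors of ∂_1 are all 1, so H_0 = Z.
  H_1: rank ker ∂_1 − rank ∂_2 = (4 − 3) − 0 = 1, and there is no ∂_2, so H_1 = Z.

H_0 ≅ Z,  H_1 ≅ Z.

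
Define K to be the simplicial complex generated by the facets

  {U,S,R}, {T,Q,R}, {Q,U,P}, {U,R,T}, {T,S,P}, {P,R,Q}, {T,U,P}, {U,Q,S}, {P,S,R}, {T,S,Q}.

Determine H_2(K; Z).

Take the total order P < Q < R < S < T < U on the vertex set. Then K (dimension 2) consists of the simplices:

  0-simplices (6): P, Q, R, S, T, U
  1-simplices (15): PQ, PR, PS, PT, PU, QR, QS, QT, QU, RS, RT, RU, ST, SU, TU
  2-simplices (10): PQR, PQU, PRS, PST, PTU, QRT, QST, QSU, RSU, RTU

Hence C_0 ≅ Z^6, C_1 ≅ Z^15, C_2 ≅ Z^10.

∂_1: C_1 → C_0 sends each edge [p,q] (with p < q) to q − p.
The 6×15 boundary matrix has rank 5 and Smith normal form diag(1,1,1,1,1).

Boundary ∂_2: C_2 → C_1 maps a triangle to the signed sum of its edges. For instance
  ∂PQR = QR − PR + PQ,
  ∂PTU = TU − PU + PT.
This gives a 15×10 integer matrix of rank 10; reducing to Smith normal form yields diagonal entries (1,1,1,1,1,1,1,1,1,2).

Computing H_k = (kernel of ∂_k) / (image of ∂_{k+1}):

  H_2: rank ker ∂_2 − rank ∂_3 = (10 − 10) − 0 = 0, and there is no ∂_3, so H_2 ≅ 0.

(K is a triangulation of the real projective plane RP^2.)

H_2 ≅ 0.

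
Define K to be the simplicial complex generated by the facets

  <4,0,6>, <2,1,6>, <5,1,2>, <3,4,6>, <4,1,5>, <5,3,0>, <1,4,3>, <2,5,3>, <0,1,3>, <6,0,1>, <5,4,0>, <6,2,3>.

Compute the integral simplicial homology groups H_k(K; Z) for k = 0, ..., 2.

H_0 ≅ Z,  H_1 ≅ Z/2,  H_2 = 0.

K has 7 vertices, 18 edges, 12 triangles.
rank ∂_0 = 0, rank ∂_1 = 6 ⇒ b_0 = 7 − 0 − 6 = 1; all invariant factors of ∂_1 are 1 so no torsion. So H_0 = Z.
rank ∂_1 = 6, rank ∂_2 = 12 ⇒ b_1 = 18 − 6 − 12 = 0; ∂_2 has invariant factor(s) [2] giving torsion. So H_1 = Z/2.
rank ∂_2 = 12, rank ∂_3 = 0 ⇒ b_2 = 12 − 12 − 0 = 0. So H_2 = 0.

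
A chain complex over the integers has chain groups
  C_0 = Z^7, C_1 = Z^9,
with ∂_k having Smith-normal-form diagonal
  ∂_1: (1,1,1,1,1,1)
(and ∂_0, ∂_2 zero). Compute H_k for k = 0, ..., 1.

H_0 ≅ Z,  H_1 ≅ Z^3.

H_0: b_0 = 7 − 0 − 6 = 1; torsion from ∂_1 factors > 1: none. So H_0 ≅ Z.
H_1: b_1 = 9 − 6 − 0 = 3; torsion from ∂_2 factors > 1: none. So H_1 ≅ Z^3.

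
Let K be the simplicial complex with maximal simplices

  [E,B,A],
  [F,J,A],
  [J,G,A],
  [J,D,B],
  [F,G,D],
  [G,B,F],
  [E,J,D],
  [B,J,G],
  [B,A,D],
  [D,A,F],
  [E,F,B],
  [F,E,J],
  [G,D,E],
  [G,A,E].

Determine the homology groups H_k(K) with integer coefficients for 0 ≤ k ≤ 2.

H_0 ≅ Z,  H_1 ≅ Z^2,  H_2 ≅ Z.

Order the vertices as A < B < D < E < F < G < J. Listing each simplex with vertices in this order, K has dimension 2 with simplices:

  0-simplices (7): A, B, D, E, F, G, J
  1-simplices (21): AB, AD, AE, AF, AG, AJ, BD, BE, BF, BG, BJ, DE, DF, DG, DJ, EF, EG, EJ, FG, FJ, GJ
  2-simplices (14): ABD, ABE, ADF, AEG, AFJ, AGJ, BDJ, BEF, BFG, BGJ, DEG, DEJ, DFG, EFJ

giving chain groups C_0 ≅ Z^7, C_1 ≅ Z^21, C_2 ≅ Z^14.

Boundary ∂_1: C_1 → C_0 maps an edge to its endpoints' difference, ∂[p,q] = q − p. For instance
  ∂GJ = J − G.
This gives a 7×21 integer matrix of rank 6; reducing to Smith normal form yields diagonal entries (1,1,1,1,1,1).

∂_2: C_2 → C_1 acts by ∂[p,q,r] = [q,r] − [p,r] + [p,q]. For instance
  ∂DFG = FG − DG + DF,
  ∂AGJ = GJ − AJ + AG.
The resulting 21×14 matrix has rank 13, and its Smith normal form has invariant factors (1,1,1,1,1,1,1,1,1,1,1,1,1).

Now H_k = ker ∂_k / im ∂_{k+1}, so:

  H_0: rank C_0 − rank ∂_1 = 7 − 6 = 1, and the invariant factors of ∂_1 are all 1, so H_0 = Z.
  H_1: rank ker ∂_1 − rank ∂_2 = (21 − 6) − 13 = 2, and the invariant factors of ∂_2 are all 1, so H_1 = Z^2.
  H_2: rank ker ∂_2 − rank ∂_3 = (14 − 13) − 0 = 1, and there is no ∂_3, so H_2 = Z.

(K is a triangulation of the torus T^2.)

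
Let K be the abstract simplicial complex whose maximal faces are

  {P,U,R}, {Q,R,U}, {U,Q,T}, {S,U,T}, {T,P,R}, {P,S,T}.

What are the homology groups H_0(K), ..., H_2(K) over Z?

Fix the vertex order P < Q < R < S < T < U and write every simplex with vertices in increasing order. Then dim K = 2 and the simplices of K are:

  0-simplices (6): P, Q, R, S, T, U
  1-simplices (12): PR, PS, PT, PU, QR, QT, QU, RT, RU, ST, SU, TU
  2-simplices (6): PRT, PRU, PST, QRU, QTU, STU

so the chain groups are C_0 ≅ Z^6, C_1 ≅ Z^12, C_2 ≅ Z^6.

Boundary ∂_1: C_1 → C_0 is given by ∂[p,q] = [q] − [p]. For instance
  ∂TU = U − T.
The resulting 6×12 matrix has rank 5, and its Smith normal form has invariant factors (1,1,1,1,1).

Boundary ∂_2: C_2 → C_1 acts by ∂[p,q,r] = [q,r] − [p,r] + [p,q]. For instance
  ∂PST = ST − PT + PS,
  ∂PRU = RU − PU + PR.
This gives a 12×6 integer matrix of rank 6; reducing to Smith normal form yields diagonal entries (1,1,1,1,1,1).

Now H_k = ker ∂_k / im ∂_{k+1}, so:

  H_0: rank C_0 − rank ∂_1 = 6 − 5 = 1, and the invariant factors of ∂_1 are all 1, so H_0 ≅ Z.
  H_1: rank ker ∂_1 − rank ∂_2 = (12 − 5) − 6 = 1, and the invariant factors of ∂_2 are all 1, so H_1 ≅ Z.
  H_2: rank ker ∂_2 − rank ∂_3 = (6 − 6) − 0 = 0, and there is no ∂_3, so H_2 ≅ 0.

H_0 ≅ Z,  H_1 ≅ Z,  H_2 = 0.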